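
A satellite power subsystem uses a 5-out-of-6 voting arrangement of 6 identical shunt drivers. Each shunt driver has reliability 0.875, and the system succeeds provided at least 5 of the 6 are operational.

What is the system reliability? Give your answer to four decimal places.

0.8335

R = Σ_{i=5}^{6} C(6,i) p^i (1−p)^{6−i} with p = 0.875
C(6,5)·0.875^5·0.125^1 = 0.384682
C(6,6)·0.875^6·0.125^0 = 0.448795
Sum = 0.8335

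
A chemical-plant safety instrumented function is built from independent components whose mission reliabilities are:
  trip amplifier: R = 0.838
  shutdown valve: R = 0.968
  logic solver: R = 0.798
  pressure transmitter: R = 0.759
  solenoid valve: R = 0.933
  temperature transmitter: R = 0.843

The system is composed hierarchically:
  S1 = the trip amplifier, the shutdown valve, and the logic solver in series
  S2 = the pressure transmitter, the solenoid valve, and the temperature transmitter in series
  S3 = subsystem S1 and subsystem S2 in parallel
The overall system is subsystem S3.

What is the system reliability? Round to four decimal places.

Series (trip amplifier, shutdown valve, and logic solver): 0.838000 × 0.968000 × 0.798000 = 0.647325
Series (pressure transmitter, solenoid valve, and temperature transmitter): 0.759000 × 0.933000 × 0.843000 = 0.596968
Parallel ([0.647325] and [0.596968]): 1 − (1 − 0.647325)(1 − 0.596968) = 0.8579

0.8579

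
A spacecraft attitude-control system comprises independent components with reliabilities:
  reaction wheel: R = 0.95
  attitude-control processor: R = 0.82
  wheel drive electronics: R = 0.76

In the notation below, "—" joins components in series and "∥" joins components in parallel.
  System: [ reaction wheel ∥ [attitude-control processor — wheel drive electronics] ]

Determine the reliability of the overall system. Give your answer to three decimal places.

Series (attitude-control processor and wheel drive electronics): 0.82000 × 0.76000 = 0.62320
Parallel (reaction wheel and [0.62320]): 1 − (1 − 0.95000)(1 − 0.62320) = 0.981

0.981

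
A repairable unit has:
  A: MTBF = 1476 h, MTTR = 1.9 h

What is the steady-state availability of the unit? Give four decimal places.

A(A) = MTBF/(MTBF+MTTR) = 1476/(1476+1.9) = 0.9987

0.9987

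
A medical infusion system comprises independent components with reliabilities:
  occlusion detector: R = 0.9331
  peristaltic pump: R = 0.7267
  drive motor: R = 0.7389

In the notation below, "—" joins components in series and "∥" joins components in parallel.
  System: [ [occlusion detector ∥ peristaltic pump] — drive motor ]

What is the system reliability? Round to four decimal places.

Parallel (occlusion detector and peristaltic pump): 1 − (1 − 0.933100)(1 − 0.726700) = 0.981716
Series ([0.981716] and drive motor): 0.981716 × 0.738900 = 0.7254

0.7254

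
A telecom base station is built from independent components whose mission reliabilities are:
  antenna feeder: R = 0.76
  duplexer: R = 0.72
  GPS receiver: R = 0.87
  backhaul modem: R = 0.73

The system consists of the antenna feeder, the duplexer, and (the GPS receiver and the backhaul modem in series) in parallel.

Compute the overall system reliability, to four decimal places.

0.9755

Series (GPS receiver and backhaul modem): 0.870000 × 0.730000 = 0.635100
Parallel (antenna feeder, duplexer, and [0.635100]): 1 − (1 − 0.760000)(1 − 0.720000)(1 − 0.635100) = 0.9755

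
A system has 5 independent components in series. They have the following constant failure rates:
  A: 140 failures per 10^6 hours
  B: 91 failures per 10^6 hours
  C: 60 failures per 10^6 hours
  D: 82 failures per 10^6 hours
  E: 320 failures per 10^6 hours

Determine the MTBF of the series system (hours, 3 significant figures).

Series of exponential components: λ_sys = Σ λ_i
λ_sys = 0.00014 + 0.000091 + 0.000060 + 0.000082 + 0.00032 = 6.9300e-04 /h
MTBF = 1 / λ_sys = 1440 h

1440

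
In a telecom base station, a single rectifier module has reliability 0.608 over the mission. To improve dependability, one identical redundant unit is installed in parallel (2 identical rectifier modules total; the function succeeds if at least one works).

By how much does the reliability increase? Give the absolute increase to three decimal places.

0.238

R_before = 0.608
R_after = 1 − (1 − 0.608)^2 = 0.846
ΔR = 0.846 − 0.608 = 0.238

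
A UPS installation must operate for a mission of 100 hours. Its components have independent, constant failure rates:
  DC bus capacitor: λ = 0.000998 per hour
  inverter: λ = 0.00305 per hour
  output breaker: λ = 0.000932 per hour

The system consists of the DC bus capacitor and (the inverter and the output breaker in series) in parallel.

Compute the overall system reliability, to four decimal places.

0.9688

R(DC bus capacitor) = exp(−0.000998 × 100) = 0.905018
R(inverter) = exp(−0.00305 × 100) = 0.737123
R(output breaker) = exp(−0.000932 × 100) = 0.911011
Series (inverter and output breaker): 0.737123 × 0.911011 = 0.671527
Parallel (DC bus capacitor and [0.671527]): 1 − (1 − 0.905018)(1 − 0.671527) = 0.9688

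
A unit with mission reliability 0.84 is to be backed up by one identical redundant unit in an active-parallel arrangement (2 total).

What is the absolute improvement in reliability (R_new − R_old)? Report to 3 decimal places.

R_before = 0.84
R_after = 1 − (1 − 0.84)^2 = 0.974
ΔR = 0.974 − 0.84 = 0.134

0.134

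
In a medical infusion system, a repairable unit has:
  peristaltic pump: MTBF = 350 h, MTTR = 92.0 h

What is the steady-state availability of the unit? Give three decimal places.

0.792

A(peristaltic pump) = MTBF/(MTBF+MTTR) = 350/(350+92.0) = 0.792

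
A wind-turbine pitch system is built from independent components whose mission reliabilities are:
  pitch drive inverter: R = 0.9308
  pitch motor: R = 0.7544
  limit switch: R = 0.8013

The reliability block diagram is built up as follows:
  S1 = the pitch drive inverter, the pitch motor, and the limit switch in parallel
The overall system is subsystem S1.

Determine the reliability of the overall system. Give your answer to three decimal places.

Parallel (pitch drive inverter, pitch motor, and limit switch): 1 − (1 − 0.93080)(1 − 0.75440)(1 − 0.80130) = 0.997

0.997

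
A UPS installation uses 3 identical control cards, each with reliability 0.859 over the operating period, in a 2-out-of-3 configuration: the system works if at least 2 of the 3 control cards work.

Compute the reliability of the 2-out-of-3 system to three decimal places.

0.946

R = Σ_{i=2}^{3} C(3,i) p^i (1−p)^{3−i} with p = 0.859
C(3,2)·0.859^2·0.141^1 = 0.31212
C(3,3)·0.859^3·0.141^0 = 0.63384
Sum = 0.946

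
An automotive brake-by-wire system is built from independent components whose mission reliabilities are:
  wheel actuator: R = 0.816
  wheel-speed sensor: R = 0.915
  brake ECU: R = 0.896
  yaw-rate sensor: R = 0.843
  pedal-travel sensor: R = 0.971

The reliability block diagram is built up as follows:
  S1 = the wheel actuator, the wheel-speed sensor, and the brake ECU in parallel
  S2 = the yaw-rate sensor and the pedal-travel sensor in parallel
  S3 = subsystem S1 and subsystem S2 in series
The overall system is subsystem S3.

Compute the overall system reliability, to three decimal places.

Parallel (wheel actuator, wheel-speed sensor, and brake ECU): 1 − (1 − 0.81600)(1 − 0.91500)(1 − 0.89600) = 0.99837
Parallel (yaw-rate sensor and pedal-travel sensor): 1 − (1 − 0.84300)(1 − 0.97100) = 0.99545
Series ([0.99837] and [0.99545]): 0.99837 × 0.99545 = 0.994

0.994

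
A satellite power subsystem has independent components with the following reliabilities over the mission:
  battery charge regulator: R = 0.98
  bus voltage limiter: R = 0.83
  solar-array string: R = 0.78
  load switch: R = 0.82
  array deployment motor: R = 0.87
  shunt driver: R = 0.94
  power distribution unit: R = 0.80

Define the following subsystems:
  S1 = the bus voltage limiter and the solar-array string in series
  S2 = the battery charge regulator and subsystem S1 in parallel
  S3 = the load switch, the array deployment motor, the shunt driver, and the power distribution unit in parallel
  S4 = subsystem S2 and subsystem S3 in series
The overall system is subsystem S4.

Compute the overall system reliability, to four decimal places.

Series (bus voltage limiter and solar-array string): 0.830000 × 0.780000 = 0.647400
Parallel (battery charge regulator and [0.647400]): 1 − (1 − 0.980000)(1 − 0.647400) = 0.992948
Parallel (load switch, array deployment motor, shunt driver, and power distribution unit): 1 − (1 − 0.820000)(1 − 0.870000)(1 − 0.940000)(1 − 0.800000) = 0.999719
Series ([0.992948] and [0.999719]): 0.992948 × 0.999719 = 0.9927

0.9927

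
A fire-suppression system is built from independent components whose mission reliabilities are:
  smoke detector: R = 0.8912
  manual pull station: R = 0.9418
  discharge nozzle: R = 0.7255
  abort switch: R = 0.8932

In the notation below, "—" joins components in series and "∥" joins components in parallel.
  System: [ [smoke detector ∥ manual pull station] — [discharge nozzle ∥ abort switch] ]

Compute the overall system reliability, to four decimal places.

Parallel (smoke detector and manual pull station): 1 − (1 − 0.891200)(1 − 0.941800) = 0.993668
Parallel (discharge nozzle and abort switch): 1 − (1 − 0.725500)(1 − 0.893200) = 0.970683
Series ([0.993668] and [0.970683]): 0.993668 × 0.970683 = 0.9645

0.9645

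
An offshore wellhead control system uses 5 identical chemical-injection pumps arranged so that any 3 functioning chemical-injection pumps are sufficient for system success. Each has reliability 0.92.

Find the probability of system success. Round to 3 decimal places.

0.995

R = Σ_{i=3}^{5} C(5,i) p^i (1−p)^{5−i} with p = 0.92
C(5,3)·0.92^3·0.08^2 = 0.04984
C(5,4)·0.92^4·0.08^1 = 0.28656
C(5,5)·0.92^5·0.08^0 = 0.65908
Sum = 0.995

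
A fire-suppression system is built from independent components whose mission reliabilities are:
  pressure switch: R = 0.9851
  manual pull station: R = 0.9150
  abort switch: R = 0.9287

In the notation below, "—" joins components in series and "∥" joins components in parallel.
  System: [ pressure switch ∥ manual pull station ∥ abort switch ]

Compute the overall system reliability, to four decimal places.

0.9999

Parallel (pressure switch, manual pull station, and abort switch): 1 − (1 − 0.985100)(1 − 0.915000)(1 − 0.928700) = 0.9999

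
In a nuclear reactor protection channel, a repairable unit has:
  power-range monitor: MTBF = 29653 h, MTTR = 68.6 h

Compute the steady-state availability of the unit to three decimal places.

A(power-range monitor) = MTBF/(MTBF+MTTR) = 29653/(29653+68.6) = 0.998

0.998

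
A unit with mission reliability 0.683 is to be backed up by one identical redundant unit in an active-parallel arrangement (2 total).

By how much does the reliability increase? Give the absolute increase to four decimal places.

0.2165

R_before = 0.683
R_after = 1 − (1 − 0.683)^2 = 0.8995
ΔR = 0.8995 − 0.683 = 0.2165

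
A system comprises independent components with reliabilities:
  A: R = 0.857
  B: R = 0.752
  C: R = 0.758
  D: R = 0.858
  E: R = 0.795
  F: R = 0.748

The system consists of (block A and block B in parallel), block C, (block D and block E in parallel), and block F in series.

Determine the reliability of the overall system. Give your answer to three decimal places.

0.531

Parallel (A and B): 1 − (1 − 0.85700)(1 − 0.75200) = 0.96454
Parallel (D and E): 1 − (1 − 0.85800)(1 − 0.79500) = 0.97089
Series ([0.96454], C, [0.97089], and F): 0.96454 × 0.75800 × 0.97089 × 0.74800 = 0.531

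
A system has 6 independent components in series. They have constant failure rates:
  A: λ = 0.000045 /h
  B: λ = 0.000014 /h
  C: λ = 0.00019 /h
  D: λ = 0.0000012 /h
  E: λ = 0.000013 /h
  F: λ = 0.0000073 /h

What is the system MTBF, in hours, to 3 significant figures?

Series of exponential components: λ_sys = Σ λ_i
λ_sys = 0.000045 + 0.000014 + 0.00019 + 0.0000012 + 0.000013 + 0.0000073 = 2.7050e-04 /h
MTBF = 1 / λ_sys = 3700 h

3700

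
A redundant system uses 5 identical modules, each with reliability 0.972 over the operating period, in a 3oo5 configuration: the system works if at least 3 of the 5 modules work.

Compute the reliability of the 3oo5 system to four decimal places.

R = Σ_{i=3}^{5} C(5,i) p^i (1−p)^{5−i} with p = 0.972
C(5,3)·0.972^3·0.028^2 = 0.007200
C(5,4)·0.972^4·0.028^1 = 0.124966
C(5,5)·0.972^5·0.028^0 = 0.867624
Sum = 0.9998

0.9998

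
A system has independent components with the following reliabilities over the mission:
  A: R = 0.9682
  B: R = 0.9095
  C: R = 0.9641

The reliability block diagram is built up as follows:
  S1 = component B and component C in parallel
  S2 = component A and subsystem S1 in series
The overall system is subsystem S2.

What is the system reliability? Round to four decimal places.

Parallel (B and C): 1 − (1 − 0.909500)(1 − 0.964100) = 0.996751
Series (A and [0.996751]): 0.968200 × 0.996751 = 0.9651

0.9651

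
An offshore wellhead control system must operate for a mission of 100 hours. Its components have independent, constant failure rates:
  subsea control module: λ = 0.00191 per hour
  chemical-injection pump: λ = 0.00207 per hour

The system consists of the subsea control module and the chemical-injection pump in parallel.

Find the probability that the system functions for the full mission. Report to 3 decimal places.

0.967

R(subsea control module) = exp(−0.00191 × 100) = 0.82613
R(chemical-injection pump) = exp(−0.00207 × 100) = 0.81302
Parallel (subsea control module and chemical-injection pump): 1 − (1 − 0.82613)(1 − 0.81302) = 0.967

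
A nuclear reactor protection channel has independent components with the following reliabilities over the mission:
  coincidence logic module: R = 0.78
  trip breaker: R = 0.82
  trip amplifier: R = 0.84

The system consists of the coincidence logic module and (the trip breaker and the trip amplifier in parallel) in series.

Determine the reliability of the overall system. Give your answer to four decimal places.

0.7575

Parallel (trip breaker and trip amplifier): 1 − (1 − 0.820000)(1 − 0.840000) = 0.971200
Series (coincidence logic module and [0.971200]): 0.780000 × 0.971200 = 0.7575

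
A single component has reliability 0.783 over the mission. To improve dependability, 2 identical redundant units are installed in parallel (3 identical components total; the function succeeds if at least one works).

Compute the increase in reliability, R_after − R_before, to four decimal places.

0.2068

R_before = 0.783
R_after = 1 − (1 − 0.783)^3 = 0.9898
ΔR = 0.9898 − 0.783 = 0.2068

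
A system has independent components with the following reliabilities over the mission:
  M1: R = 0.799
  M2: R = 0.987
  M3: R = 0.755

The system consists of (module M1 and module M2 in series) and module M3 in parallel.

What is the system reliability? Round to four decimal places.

Series (M1 and M2): 0.799000 × 0.987000 = 0.788613
Parallel ([0.788613] and M3): 1 − (1 − 0.788613)(1 − 0.755000) = 0.9482

0.9482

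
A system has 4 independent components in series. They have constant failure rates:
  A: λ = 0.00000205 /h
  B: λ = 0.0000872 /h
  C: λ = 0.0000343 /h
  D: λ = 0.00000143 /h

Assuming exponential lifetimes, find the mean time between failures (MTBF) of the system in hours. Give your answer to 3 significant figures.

8000

Series of exponential components: λ_sys = Σ λ_i
λ_sys = 0.00000205 + 0.0000872 + 0.0000343 + 0.00000143 = 1.2498e-04 /h
MTBF = 1 / λ_sys = 8000 h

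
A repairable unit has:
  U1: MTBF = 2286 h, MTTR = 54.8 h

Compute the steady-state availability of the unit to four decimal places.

0.9766

A(U1) = MTBF/(MTBF+MTTR) = 2286/(2286+54.8) = 0.9766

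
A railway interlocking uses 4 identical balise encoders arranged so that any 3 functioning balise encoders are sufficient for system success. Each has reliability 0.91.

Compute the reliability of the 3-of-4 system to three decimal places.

R = Σ_{i=3}^{4} C(4,i) p^i (1−p)^{4−i} with p = 0.91
C(4,3)·0.91^3·0.09^1 = 0.27129
C(4,4)·0.91^4·0.09^0 = 0.68575
Sum = 0.957

0.957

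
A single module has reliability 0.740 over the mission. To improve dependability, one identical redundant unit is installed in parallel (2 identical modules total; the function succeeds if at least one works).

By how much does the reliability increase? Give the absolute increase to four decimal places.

R_before = 0.740
R_after = 1 − (1 − 0.740)^2 = 0.9324
ΔR = 0.9324 − 0.740 = 0.1924

0.1924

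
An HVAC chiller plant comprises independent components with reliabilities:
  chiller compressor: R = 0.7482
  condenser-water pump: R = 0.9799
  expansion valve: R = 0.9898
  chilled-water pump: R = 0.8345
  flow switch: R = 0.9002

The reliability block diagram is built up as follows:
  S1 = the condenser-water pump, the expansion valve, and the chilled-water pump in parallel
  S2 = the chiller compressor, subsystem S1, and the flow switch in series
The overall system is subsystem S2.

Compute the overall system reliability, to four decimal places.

Parallel (condenser-water pump, expansion valve, and chilled-water pump): 1 − (1 − 0.979900)(1 − 0.989800)(1 − 0.834500) = 0.999966
Series (chiller compressor, [0.999966], and flow switch): 0.748200 × 0.999966 × 0.900200 = 0.6735

0.6735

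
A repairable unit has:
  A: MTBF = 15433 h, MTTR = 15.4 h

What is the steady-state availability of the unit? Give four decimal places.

A(A) = MTBF/(MTBF+MTTR) = 15433/(15433+15.4) = 0.9990

0.9990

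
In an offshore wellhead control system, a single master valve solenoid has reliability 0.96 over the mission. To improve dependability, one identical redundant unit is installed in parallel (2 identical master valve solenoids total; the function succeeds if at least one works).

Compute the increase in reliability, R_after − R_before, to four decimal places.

R_before = 0.96
R_after = 1 − (1 − 0.96)^2 = 0.9984
ΔR = 0.9984 − 0.96 = 0.0384

0.0384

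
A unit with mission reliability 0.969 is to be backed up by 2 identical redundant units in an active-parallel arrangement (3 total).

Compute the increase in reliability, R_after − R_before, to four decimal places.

R_before = 0.969
R_after = 1 − (1 − 0.969)^3 = 1.0000
ΔR = 1.0000 − 0.969 = 0.0310

0.0310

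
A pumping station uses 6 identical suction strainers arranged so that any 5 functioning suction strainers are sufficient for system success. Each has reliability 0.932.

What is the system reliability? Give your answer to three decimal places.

R = Σ_{i=5}^{6} C(6,i) p^i (1−p)^{6−i} with p = 0.932
C(6,5)·0.932^5·0.068^1 = 0.28691
C(6,6)·0.932^6·0.068^0 = 0.65538
Sum = 0.942

0.942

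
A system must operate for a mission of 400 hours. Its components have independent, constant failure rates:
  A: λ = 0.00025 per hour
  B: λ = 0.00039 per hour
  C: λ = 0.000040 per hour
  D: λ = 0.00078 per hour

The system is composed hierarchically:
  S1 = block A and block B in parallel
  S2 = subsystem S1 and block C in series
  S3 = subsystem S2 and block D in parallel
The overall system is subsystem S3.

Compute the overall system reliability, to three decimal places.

0.992

R(A) = exp(−0.00025 × 400) = 0.90484
R(B) = exp(−0.00039 × 400) = 0.85556
R(C) = exp(−0.000040 × 400) = 0.98413
R(D) = exp(−0.00078 × 400) = 0.73198
Parallel (A and B): 1 − (1 − 0.90484)(1 − 0.85556) = 0.98626
Series ([0.98626] and C): 0.98626 × 0.98413 = 0.97061
Parallel ([0.97061] and D): 1 − (1 − 0.97061)(1 − 0.73198) = 0.992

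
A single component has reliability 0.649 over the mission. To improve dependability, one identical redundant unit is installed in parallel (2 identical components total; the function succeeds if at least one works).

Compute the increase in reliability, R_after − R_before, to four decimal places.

R_before = 0.649
R_after = 1 − (1 − 0.649)^2 = 0.8768
ΔR = 0.8768 − 0.649 = 0.2278

0.2278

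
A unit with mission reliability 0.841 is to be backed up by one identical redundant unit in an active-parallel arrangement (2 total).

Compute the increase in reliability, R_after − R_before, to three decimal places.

0.134

R_before = 0.841
R_after = 1 − (1 − 0.841)^2 = 0.975
ΔR = 0.975 − 0.841 = 0.134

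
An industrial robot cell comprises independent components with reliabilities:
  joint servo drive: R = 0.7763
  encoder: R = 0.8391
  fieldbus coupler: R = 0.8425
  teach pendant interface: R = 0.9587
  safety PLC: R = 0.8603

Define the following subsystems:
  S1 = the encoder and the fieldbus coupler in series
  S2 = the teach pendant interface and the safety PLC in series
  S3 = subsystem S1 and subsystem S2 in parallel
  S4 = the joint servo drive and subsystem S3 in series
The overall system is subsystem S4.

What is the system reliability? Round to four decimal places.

0.7364

Series (encoder and fieldbus coupler): 0.839100 × 0.842500 = 0.706942
Series (teach pendant interface and safety PLC): 0.958700 × 0.860300 = 0.824770
Parallel ([0.706942] and [0.824770]): 1 − (1 − 0.706942)(1 − 0.824770) = 0.948647
Series (joint servo drive and [0.948647]): 0.776300 × 0.948647 = 0.7364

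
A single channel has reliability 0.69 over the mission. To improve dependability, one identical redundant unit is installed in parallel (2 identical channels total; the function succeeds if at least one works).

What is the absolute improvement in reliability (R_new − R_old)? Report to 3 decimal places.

0.214

R_before = 0.69
R_after = 1 − (1 − 0.69)^2 = 0.904
ΔR = 0.904 − 0.69 = 0.214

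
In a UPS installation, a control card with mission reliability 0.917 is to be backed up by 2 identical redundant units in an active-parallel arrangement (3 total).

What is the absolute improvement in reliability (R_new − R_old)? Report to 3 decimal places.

0.082

R_before = 0.917
R_after = 1 − (1 − 0.917)^3 = 0.999
ΔR = 0.999 − 0.917 = 0.082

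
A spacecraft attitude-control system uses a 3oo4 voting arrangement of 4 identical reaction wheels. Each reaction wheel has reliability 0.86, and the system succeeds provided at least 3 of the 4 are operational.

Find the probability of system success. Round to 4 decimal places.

R = Σ_{i=3}^{4} C(4,i) p^i (1−p)^{4−i} with p = 0.86
C(4,3)·0.86^3·0.14^1 = 0.356191
C(4,4)·0.86^4·0.14^0 = 0.547008
Sum = 0.9032

0.9032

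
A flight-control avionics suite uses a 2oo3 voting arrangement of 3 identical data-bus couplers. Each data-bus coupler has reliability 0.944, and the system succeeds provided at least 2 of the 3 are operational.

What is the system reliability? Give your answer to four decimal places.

0.9909

R = Σ_{i=2}^{3} C(3,i) p^i (1−p)^{3−i} with p = 0.944
C(3,2)·0.944^2·0.056^1 = 0.149711
C(3,3)·0.944^3·0.056^0 = 0.841232
Sum = 0.9909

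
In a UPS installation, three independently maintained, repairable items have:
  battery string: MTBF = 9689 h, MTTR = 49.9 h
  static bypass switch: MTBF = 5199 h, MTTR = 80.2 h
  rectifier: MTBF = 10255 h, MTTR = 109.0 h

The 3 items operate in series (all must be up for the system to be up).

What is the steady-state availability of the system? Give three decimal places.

0.969

A(battery string) = MTBF/(MTBF+MTTR) = 9689/(9689+49.9) = 0.994876
A(static bypass switch) = MTBF/(MTBF+MTTR) = 5199/(5199+80.2) = 0.984808
A(rectifier) = MTBF/(MTBF+MTTR) = 10255/(10255+109.0) = 0.989483
Series availability: 0.994876 × 0.984808 × 0.989483 = 0.969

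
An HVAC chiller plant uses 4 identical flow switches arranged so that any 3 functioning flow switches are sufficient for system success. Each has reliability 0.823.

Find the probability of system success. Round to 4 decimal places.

R = Σ_{i=3}^{4} C(4,i) p^i (1−p)^{4−i} with p = 0.823
C(4,3)·0.823^3·0.177^1 = 0.394669
C(4,4)·0.823^4·0.177^0 = 0.458775
Sum = 0.8534

0.8534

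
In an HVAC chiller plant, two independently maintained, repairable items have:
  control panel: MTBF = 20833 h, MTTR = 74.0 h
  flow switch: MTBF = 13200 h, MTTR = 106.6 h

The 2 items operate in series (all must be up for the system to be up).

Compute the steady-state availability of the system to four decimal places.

A(control panel) = MTBF/(MTBF+MTTR) = 20833/(20833+74.0) = 0.996461
A(flow switch) = MTBF/(MTBF+MTTR) = 13200/(13200+106.6) = 0.991989
Series availability: 0.996461 × 0.991989 = 0.9885

0.9885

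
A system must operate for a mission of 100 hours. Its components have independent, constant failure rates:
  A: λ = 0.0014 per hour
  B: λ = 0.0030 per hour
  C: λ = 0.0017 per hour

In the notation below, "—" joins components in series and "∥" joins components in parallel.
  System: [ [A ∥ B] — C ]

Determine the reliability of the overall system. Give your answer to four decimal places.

R(A) = exp(−0.0014 × 100) = 0.869358
R(B) = exp(−0.0030 × 100) = 0.740818
R(C) = exp(−0.0017 × 100) = 0.843665
Parallel (A and B): 1 − (1 − 0.869358)(1 − 0.740818) = 0.966140
Series ([0.966140] and C): 0.966140 × 0.843665 = 0.8151

0.8151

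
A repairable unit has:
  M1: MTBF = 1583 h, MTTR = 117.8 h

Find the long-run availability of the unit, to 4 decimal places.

A(M1) = MTBF/(MTBF+MTTR) = 1583/(1583+117.8) = 0.9307

0.9307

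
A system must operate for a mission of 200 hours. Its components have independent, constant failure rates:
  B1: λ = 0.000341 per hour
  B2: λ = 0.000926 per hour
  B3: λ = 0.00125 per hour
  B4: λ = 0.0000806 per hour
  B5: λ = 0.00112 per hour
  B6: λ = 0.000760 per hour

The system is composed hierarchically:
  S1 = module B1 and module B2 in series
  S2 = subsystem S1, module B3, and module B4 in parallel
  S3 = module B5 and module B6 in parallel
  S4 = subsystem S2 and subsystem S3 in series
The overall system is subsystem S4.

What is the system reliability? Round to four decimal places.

0.9709

R(B1) = exp(−0.000341 × 200) = 0.934074
R(B2) = exp(−0.000926 × 200) = 0.830938
R(B3) = exp(−0.00125 × 200) = 0.778801
R(B4) = exp(−0.0000806 × 200) = 0.984009
R(B5) = exp(−0.00112 × 200) = 0.799315
R(B6) = exp(−0.000760 × 200) = 0.858988
Series (B1 and B2): 0.934074 × 0.830938 = 0.776158
Parallel ([0.776158], B3, and B4): 1 − (1 − 0.776158)(1 − 0.778801)(1 − 0.984009) = 0.999208
Parallel (B5 and B6): 1 − (1 − 0.799315)(1 − 0.858988) = 0.971701
Series ([0.999208] and [0.971701]): 0.999208 × 0.971701 = 0.9709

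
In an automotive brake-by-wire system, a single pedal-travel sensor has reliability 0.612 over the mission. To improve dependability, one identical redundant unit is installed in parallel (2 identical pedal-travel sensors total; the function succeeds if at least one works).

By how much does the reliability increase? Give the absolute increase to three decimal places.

0.237

R_before = 0.612
R_after = 1 − (1 − 0.612)^2 = 0.849
ΔR = 0.849 − 0.612 = 0.237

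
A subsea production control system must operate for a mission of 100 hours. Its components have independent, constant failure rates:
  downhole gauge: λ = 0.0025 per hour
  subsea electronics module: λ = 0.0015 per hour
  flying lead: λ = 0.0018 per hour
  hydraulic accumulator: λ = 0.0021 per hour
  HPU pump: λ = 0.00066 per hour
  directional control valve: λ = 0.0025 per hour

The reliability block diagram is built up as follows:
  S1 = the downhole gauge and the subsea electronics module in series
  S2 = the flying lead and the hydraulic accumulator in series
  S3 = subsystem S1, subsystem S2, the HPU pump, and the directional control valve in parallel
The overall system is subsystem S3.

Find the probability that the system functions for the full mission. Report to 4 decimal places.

R(downhole gauge) = exp(−0.0025 × 100) = 0.778801
R(subsea electronics module) = exp(−0.0015 × 100) = 0.860708
R(flying lead) = exp(−0.0018 × 100) = 0.835270
R(hydraulic accumulator) = exp(−0.0021 × 100) = 0.810584
R(HPU pump) = exp(−0.00066 × 100) = 0.936131
R(directional control valve) = exp(−0.0025 × 100) = 0.778801
Series (downhole gauge and subsea electronics module): 0.778801 × 0.860708 = 0.670320
Series (flying lead and hydraulic accumulator): 0.835270 × 0.810584 = 0.677056
Parallel ([0.670320], [0.677056], HPU pump, and directional control valve): 1 − (1 − 0.670320)(1 − 0.677056)(1 − 0.936131)(1 − 0.778801) = 0.9985

0.9985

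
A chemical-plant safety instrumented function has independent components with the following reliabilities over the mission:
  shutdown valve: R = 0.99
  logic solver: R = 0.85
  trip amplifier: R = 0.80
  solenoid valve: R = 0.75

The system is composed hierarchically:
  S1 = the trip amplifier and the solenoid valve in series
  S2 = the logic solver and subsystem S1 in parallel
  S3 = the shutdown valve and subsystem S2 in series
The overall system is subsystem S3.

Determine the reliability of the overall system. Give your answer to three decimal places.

0.931

Series (trip amplifier and solenoid valve): 0.80000 × 0.75000 = 0.60000
Parallel (logic solver and [0.60000]): 1 − (1 − 0.85000)(1 − 0.60000) = 0.94000
Series (shutdown valve and [0.94000]): 0.99000 × 0.94000 = 0.931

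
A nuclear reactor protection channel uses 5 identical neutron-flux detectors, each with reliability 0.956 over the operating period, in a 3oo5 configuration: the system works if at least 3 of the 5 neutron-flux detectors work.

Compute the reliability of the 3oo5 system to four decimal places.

R = Σ_{i=3}^{5} C(5,i) p^i (1−p)^{5−i} with p = 0.956
C(5,3)·0.956^3·0.044^2 = 0.016915
C(5,4)·0.956^4·0.044^1 = 0.183761
C(5,5)·0.956^5·0.044^0 = 0.798527
Sum = 0.9992

0.9992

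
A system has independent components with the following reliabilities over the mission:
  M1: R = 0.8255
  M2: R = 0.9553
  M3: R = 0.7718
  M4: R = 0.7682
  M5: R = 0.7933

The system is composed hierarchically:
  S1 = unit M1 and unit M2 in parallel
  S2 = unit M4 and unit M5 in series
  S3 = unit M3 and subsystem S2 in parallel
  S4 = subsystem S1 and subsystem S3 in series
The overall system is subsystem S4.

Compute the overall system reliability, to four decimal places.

0.9038

Parallel (M1 and M2): 1 − (1 − 0.825500)(1 − 0.955300) = 0.992200
Series (M4 and M5): 0.768200 × 0.793300 = 0.609413
Parallel (M3 and [0.609413]): 1 − (1 − 0.771800)(1 − 0.609413) = 0.910868
Series ([0.992200] and [0.910868]): 0.992200 × 0.910868 = 0.9038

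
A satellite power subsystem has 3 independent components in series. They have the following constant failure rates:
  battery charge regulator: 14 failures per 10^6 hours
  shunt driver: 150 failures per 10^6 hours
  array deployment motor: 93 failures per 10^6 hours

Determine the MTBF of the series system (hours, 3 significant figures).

Series of exponential components: λ_sys = Σ λ_i
λ_sys = 0.000014 + 0.00015 + 0.000093 = 2.5700e-04 /h
MTBF = 1 / λ_sys = 3890 h

3890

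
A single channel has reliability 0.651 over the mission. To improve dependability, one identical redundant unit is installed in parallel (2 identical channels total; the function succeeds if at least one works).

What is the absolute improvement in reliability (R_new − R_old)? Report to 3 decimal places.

0.227

R_before = 0.651
R_after = 1 − (1 − 0.651)^2 = 0.878
ΔR = 0.878 − 0.651 = 0.227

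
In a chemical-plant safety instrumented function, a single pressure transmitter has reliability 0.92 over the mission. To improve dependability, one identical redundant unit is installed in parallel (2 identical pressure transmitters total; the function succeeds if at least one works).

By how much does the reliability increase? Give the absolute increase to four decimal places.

R_before = 0.92
R_after = 1 − (1 − 0.92)^2 = 0.9936
ΔR = 0.9936 − 0.92 = 0.0736

0.0736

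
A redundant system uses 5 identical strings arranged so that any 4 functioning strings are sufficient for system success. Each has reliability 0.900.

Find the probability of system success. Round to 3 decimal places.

R = Σ_{i=4}^{5} C(5,i) p^i (1−p)^{5−i} with p = 0.900
C(5,4)·0.900^4·0.100^1 = 0.32805
C(5,5)·0.900^5·0.100^0 = 0.59049
Sum = 0.919

0.919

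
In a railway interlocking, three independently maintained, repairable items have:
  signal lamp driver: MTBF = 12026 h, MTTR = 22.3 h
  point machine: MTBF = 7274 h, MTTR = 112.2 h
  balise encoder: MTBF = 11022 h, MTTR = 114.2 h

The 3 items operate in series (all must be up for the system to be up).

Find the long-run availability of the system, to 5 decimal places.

0.97291

A(signal lamp driver) = MTBF/(MTBF+MTTR) = 12026/(12026+22.3) = 0.998149
A(point machine) = MTBF/(MTBF+MTTR) = 7274/(7274+112.2) = 0.984810
A(balise encoder) = MTBF/(MTBF+MTTR) = 11022/(11022+114.2) = 0.989745
Series availability: 0.998149 × 0.984810 × 0.989745 = 0.97291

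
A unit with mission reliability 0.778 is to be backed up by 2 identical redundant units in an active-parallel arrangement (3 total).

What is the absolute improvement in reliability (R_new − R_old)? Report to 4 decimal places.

R_before = 0.778
R_after = 1 − (1 − 0.778)^3 = 0.9891
ΔR = 0.9891 − 0.778 = 0.2111

0.2111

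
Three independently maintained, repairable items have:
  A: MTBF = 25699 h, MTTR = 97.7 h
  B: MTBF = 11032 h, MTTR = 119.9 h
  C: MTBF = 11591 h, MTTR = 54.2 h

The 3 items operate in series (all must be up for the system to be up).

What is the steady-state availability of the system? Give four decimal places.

0.9809

A(A) = MTBF/(MTBF+MTTR) = 25699/(25699+97.7) = 0.996213
A(B) = MTBF/(MTBF+MTTR) = 11032/(11032+119.9) = 0.989248
A(C) = MTBF/(MTBF+MTTR) = 11591/(11591+54.2) = 0.995346
Series availability: 0.996213 × 0.989248 × 0.995346 = 0.9809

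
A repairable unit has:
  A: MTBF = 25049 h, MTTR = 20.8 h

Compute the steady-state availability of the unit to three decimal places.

0.999

A(A) = MTBF/(MTBF+MTTR) = 25049/(25049+20.8) = 0.999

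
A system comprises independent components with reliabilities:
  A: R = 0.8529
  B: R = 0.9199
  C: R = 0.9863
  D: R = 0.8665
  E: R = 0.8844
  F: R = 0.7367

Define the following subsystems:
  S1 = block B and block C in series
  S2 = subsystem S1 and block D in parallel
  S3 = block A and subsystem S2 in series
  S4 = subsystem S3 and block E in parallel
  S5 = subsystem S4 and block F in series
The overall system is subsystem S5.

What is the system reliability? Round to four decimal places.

0.7233

Series (B and C): 0.919900 × 0.986300 = 0.907297
Parallel ([0.907297] and D): 1 − (1 − 0.907297)(1 − 0.866500) = 0.987624
Series (A and [0.987624]): 0.852900 × 0.987624 = 0.842345
Parallel ([0.842345] and E): 1 − (1 − 0.842345)(1 − 0.884400) = 0.981775
Series ([0.981775] and F): 0.981775 × 0.736700 = 0.7233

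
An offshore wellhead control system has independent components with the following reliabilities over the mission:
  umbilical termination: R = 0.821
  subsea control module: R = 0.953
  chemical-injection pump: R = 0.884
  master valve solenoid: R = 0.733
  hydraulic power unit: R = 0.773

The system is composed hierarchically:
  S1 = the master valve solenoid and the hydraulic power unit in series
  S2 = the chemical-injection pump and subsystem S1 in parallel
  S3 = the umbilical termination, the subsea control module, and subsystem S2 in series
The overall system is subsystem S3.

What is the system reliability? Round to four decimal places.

Series (master valve solenoid and hydraulic power unit): 0.733000 × 0.773000 = 0.566609
Parallel (chemical-injection pump and [0.566609]): 1 − (1 − 0.884000)(1 − 0.566609) = 0.949727
Series (umbilical termination, subsea control module, and [0.949727]): 0.821000 × 0.953000 × 0.949727 = 0.7431

0.7431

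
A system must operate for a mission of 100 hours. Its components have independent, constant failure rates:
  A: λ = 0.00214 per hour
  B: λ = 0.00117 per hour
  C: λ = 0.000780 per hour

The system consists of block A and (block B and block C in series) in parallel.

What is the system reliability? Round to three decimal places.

R(A) = exp(−0.00214 × 100) = 0.80735
R(B) = exp(−0.00117 × 100) = 0.88959
R(C) = exp(−0.000780 × 100) = 0.92496
Series (B and C): 0.88959 × 0.92496 = 0.82284
Parallel (A and [0.82284]): 1 − (1 − 0.80735)(1 − 0.82284) = 0.966

0.966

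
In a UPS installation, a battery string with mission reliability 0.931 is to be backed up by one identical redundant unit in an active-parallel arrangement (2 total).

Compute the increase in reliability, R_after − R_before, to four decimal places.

0.0642

R_before = 0.931
R_after = 1 − (1 − 0.931)^2 = 0.9952
ΔR = 0.9952 − 0.931 = 0.0642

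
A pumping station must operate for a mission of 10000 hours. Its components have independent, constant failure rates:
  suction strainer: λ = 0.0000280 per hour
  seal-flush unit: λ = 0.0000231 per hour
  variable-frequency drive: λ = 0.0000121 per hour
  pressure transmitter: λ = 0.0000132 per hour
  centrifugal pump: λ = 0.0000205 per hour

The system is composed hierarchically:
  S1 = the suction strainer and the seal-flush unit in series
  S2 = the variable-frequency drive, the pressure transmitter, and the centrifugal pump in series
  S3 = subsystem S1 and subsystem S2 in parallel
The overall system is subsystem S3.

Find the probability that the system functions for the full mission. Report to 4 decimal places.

R(suction strainer) = exp(−0.0000280 × 10000) = 0.755784
R(seal-flush unit) = exp(−0.0000231 × 10000) = 0.793739
R(variable-frequency drive) = exp(−0.0000121 × 10000) = 0.886034
R(pressure transmitter) = exp(−0.0000132 × 10000) = 0.876341
R(centrifugal pump) = exp(−0.0000205 × 10000) = 0.814647
Series (suction strainer and seal-flush unit): 0.755784 × 0.793739 = 0.599895
Series (variable-frequency drive, pressure transmitter, and centrifugal pump): 0.886034 × 0.876341 × 0.814647 = 0.632547
Parallel ([0.599895] and [0.632547]): 1 − (1 − 0.599895)(1 − 0.632547) = 0.8530

0.8530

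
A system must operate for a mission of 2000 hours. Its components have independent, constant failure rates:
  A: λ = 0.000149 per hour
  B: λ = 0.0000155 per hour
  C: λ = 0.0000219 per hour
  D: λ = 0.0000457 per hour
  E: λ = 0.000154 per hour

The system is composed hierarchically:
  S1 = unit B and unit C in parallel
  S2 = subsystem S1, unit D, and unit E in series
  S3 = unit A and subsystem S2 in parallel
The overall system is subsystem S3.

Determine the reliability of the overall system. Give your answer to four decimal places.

0.9149

R(A) = exp(−0.000149 × 2000) = 0.742301
R(B) = exp(−0.0000155 × 2000) = 0.969476
R(C) = exp(−0.0000219 × 2000) = 0.957145
R(D) = exp(−0.0000457 × 2000) = 0.912653
R(E) = exp(−0.000154 × 2000) = 0.734915
Parallel (B and C): 1 − (1 − 0.969476)(1 − 0.957145) = 0.998692
Series ([0.998692], D, and E): 0.998692 × 0.912653 × 0.734915 = 0.669845
Parallel (A and [0.669845]): 1 − (1 − 0.742301)(1 − 0.669845) = 0.9149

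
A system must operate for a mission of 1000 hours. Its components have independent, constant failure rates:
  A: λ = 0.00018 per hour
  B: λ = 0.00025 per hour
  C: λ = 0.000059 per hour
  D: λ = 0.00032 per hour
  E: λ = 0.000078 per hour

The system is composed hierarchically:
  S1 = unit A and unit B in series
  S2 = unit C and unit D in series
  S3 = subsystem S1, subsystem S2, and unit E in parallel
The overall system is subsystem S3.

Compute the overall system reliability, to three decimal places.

0.992

R(A) = exp(−0.00018 × 1000) = 0.83527
R(B) = exp(−0.00025 × 1000) = 0.77880
R(C) = exp(−0.000059 × 1000) = 0.94271
R(D) = exp(−0.00032 × 1000) = 0.72615
R(E) = exp(−0.000078 × 1000) = 0.92496
Series (A and B): 0.83527 × 0.77880 = 0.65051
Series (C and D): 0.94271 × 0.72615 = 0.68455
Parallel ([0.65051], [0.68455], and E): 1 − (1 − 0.65051)(1 − 0.68455)(1 − 0.92496) = 0.992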